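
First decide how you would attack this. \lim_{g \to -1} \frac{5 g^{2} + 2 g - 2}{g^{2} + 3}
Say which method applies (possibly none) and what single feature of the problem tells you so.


Technique: no special technique — the expression is continuous at the evaluation point — substitute directly; no indeterminate form appears.


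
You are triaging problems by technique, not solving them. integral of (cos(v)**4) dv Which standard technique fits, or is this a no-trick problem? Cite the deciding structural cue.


Diagnosis: a trigonometric identity — an even power like cos(v)**4 flattens under the half-angle identity into first-degree cosines you can integrate directly.


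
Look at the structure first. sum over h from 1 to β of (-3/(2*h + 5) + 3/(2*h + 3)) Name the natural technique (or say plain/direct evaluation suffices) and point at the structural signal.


Technique: telescoping — a difference of consecutive values of one function (3/(2*h + 3) at one index and the next) — telescoping by construction.


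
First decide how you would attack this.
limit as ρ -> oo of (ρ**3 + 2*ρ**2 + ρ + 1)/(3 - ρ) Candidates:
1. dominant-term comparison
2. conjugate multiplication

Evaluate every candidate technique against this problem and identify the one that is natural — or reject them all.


Technique: dominant-term comparison — divide by the highest power of ρ present: lower-order terms vanish and the dominant ratio remains.
- dominant-term comparison: applicable, and directly so.
- conjugate multiplication: the conjugate move applies to radical differences, which this is not.


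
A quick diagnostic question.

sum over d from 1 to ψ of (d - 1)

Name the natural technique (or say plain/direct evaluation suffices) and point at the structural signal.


Method: no special technique — no ratio, no shift structure, no binomial pattern: sum the constant-multiple powers of d with known formulas.


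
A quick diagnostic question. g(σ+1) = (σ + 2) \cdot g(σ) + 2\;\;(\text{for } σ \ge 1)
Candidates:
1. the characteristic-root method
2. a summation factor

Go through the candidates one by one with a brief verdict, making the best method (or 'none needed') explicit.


Method: a summation factor — normalize by the running product of σ + 2: the left side becomes a difference, and differences sum.
- the characteristic-root method — the coefficients vary with the index, breaking the constant-coefficient structure the method needs.
- a summation factor: yes, a natural case for it.


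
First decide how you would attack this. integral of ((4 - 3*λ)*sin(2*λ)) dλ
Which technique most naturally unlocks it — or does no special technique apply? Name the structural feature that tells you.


Technique: integration by parts — a polynomial 4 - 3*λ against the kernel sin(2*λ) is the signature bounded-ladder case for integration by parts.


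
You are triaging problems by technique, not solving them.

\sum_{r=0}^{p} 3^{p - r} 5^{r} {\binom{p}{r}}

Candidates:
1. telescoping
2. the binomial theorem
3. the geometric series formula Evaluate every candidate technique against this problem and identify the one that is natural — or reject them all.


Diagnosis: the binomial theorem — {\binom{p}{r}} weighting matched powers of 5 and 3 is the expanded form of (5 + 3)^p — fold it back up.
- telescoping — writing out consecutive terms as given produces no pairwise cancellation.
- the binomial theorem — applies; the problem has the shape this method handles.
- the geometric series formula — the term-to-term ratio drifts with the index — the one thing the geometric formula cannot absorb.


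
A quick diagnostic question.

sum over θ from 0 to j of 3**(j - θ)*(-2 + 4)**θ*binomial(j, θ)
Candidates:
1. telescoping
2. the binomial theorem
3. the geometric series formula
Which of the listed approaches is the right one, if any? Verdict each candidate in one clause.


Technique: the binomial theorem — binomial coefficients against complementary powers of (-2 + 4) and 3: recognize the binomial expansion and resum.
- telescoping: as presented, consecutive terms share no shifted copy to cancel against — no rewrite is on display to change that.
- the binomial theorem — applies; the problem has the shape this method handles.
- the geometric series formula: consecutive terms are not related by a fixed multiplier.


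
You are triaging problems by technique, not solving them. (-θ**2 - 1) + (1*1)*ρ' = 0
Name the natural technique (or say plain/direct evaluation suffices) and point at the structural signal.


Technique: no special technique — solved for the derivative, ρ never appears on the right — this is a direct integration in θ, not a differential-equations problem at heart.


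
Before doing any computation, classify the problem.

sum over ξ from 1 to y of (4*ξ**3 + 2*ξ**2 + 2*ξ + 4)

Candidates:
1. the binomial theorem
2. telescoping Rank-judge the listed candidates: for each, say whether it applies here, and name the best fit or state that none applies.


Best approach: no special technique — no cancellation, no constant ratio, no binomial weights — just polynomial terms summed directly.
- the binomial theorem: the terms lack the binomial-coefficient-weighted complementary-power pattern of an expansion.
- telescoping — neither a shifted-difference shape nor integer-spaced poles are present.


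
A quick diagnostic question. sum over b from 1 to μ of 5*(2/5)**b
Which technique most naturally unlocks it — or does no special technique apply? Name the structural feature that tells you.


Method: the geometric series formula — each term is 2/5 times the previous one, so the geometric-series formula applies directly.


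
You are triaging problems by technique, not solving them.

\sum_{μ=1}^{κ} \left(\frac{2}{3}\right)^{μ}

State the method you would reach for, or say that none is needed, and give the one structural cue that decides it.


Diagnosis: the geometric series formula — each term is \frac{2}{3} times the previous one, so the geometric-series formula applies directly.


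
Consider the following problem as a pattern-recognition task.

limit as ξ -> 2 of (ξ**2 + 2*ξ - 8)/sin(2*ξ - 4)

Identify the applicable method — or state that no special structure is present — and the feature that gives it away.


Best approach: l'Hôpital's rule (0/0) — both numerator and denominator vanish at 2: the genuine 0/0 indeterminate that l'Hôpital exists for. Known elementary limits would finish this too — the rule just bypasses the case analysis.


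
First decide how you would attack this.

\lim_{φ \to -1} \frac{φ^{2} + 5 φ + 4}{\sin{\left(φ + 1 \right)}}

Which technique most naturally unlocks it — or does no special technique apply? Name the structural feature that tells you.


Verdict: l'Hôpital's rule (0/0) — substituting -1 gives 0 over 0; differentiate top and bottom once and re-evaluate. Expanding numerator and denominator to first order gives the same value — the rule automates exactly that.


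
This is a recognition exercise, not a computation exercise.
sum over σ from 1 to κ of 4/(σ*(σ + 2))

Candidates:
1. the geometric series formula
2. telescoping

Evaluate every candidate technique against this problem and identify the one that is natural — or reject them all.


Diagnosis: telescoping — poles of 4/(σ*(σ + 2)) differ by an integer, the telltale of a telescoping partial-fraction sum.
- the geometric series formula: no single multiplier carries one term to the next throughout the sum.
- telescoping — yes, a natural case for it.


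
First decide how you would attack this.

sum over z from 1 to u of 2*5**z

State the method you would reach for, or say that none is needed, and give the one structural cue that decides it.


Verdict: the geometric series formula — consecutive terms stand in a fixed index-free ratio — the geometric sum formula closes it.


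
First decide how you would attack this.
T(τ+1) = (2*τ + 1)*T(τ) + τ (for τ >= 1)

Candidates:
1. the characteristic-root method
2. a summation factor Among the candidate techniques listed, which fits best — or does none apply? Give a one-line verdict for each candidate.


Best approach: a summation factor — normalize by the running product of 2*τ + 1: the left side becomes a difference, and differences sum.
- the characteristic-root method: the coefficients change with the index, which the root method cannot absorb.
- a summation factor: yes — fits the structure here.


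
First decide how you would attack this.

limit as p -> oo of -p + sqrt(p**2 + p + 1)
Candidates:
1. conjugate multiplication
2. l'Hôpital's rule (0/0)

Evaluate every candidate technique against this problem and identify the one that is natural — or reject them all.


Verdict: conjugate multiplication — this difference gives up after one conjugate multiplication — the radical structure cancels against its conjugate.
- conjugate multiplication: applies; the problem has the shape this method handles.
- l'Hôpital's rule (0/0): no quotient structure at all: the clash is ∞ minus ∞, which rationalizing converts into a tractable ratio.


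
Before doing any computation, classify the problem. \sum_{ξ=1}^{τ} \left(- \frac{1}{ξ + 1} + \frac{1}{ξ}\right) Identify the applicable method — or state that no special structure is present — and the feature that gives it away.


Method: telescoping — the summand is built as \frac{1}{ξ} minus its own successor — adjacent terms annihilate down the line.


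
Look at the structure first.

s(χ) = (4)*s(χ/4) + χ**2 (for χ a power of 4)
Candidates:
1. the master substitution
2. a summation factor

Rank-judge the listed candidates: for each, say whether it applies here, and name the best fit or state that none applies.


Best approach: the master substitution — recursion at χ/4 is multiplicative in the index; logarithmic reindexing via χ = 4^m linearizes it.
- the master substitution: applies; the problem has the shape this method handles.
- a summation factor — the recursion divides its index rather than shifting it — there is no previous-term chain for a summation factor to telescope.


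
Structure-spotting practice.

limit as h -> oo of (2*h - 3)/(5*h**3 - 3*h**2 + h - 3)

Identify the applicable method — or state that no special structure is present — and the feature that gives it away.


Diagnosis: dominant-term comparison — at large h only the top-degree terms survive; compare the leading terms and the limit falls out. As a single quotient, the ∞/∞ shape would yield to repeated differentiation as well — the growth comparison gets there in one look.


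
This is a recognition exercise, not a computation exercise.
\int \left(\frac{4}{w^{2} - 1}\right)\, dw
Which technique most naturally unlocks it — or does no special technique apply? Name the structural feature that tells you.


Verdict: partial fractions — the factorization of w^{2} - 1 is the whole battle; after it, each term is a table integral.


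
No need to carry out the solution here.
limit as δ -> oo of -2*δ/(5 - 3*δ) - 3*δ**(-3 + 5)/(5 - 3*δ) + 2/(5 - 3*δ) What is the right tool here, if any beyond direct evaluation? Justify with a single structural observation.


Verdict: dominant-term comparison — at large δ only the top-degree terms survive; compare the leading terms and the limit falls out. l'Hôpital's at-infinity variant applies to the expression viewed as a single quotient; the leading-term comparison is the direct route.


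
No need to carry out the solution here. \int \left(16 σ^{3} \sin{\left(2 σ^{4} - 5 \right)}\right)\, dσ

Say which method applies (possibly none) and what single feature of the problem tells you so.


Technique: u-substitution — the only nontrivial dependence routes through 2 σ^{4} - 5, whose derivative supplies the leftover factor up to a constant multiple — u = 2 σ^{4} - 5 flattens it.


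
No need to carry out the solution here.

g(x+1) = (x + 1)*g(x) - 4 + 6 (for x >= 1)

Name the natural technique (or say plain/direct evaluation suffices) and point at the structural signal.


Technique: a summation factor — normalize by the running product of x + 1: the left side becomes a difference, and differences sum.


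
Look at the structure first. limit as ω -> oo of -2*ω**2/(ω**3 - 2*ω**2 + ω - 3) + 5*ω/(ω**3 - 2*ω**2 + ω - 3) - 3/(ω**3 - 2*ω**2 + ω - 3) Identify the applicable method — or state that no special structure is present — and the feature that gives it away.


Best approach: dominant-term comparison — growth-rate triage: the leading powers of ω decide the limit, everything else is noise. Differentiating the expression as a single quotient would eventually settle it as well; matching dominant growth settles it immediately.


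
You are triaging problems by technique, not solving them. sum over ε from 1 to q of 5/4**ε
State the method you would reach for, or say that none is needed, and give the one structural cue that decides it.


Diagnosis: the geometric series formula — consecutive terms stand in a fixed index-free ratio — the geometric sum formula closes it.


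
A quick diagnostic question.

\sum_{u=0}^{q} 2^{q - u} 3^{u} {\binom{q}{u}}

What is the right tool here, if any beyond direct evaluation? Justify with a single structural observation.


Diagnosis: the binomial theorem — terms weighting {\binom{q}{u}} against matched powers of 3 and 2 reassemble into (3 + 2)^q by the binomial theorem.


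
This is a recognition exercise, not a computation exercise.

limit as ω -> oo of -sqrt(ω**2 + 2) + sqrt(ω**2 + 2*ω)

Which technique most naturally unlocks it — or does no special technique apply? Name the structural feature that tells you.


Best approach: conjugate multiplication — both pieces blow up but their difference is finite; the conjugate trick rationalizes sqrt(ω**2 + 2*ω) - sqrt(ω**2 + 2).


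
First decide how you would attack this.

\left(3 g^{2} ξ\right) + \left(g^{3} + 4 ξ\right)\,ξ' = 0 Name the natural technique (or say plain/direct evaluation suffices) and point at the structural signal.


Method: the exact-equation method — take the mixed partials of 3 g^{2} ξ and g^{3} + 4 ξ: they are equal, which certifies an exact differential.


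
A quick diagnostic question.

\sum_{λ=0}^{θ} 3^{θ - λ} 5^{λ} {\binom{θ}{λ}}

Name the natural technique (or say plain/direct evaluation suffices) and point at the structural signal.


Verdict: the binomial theorem — the binomial coefficients weight matched powers of 5 and 3, which is exactly the expansion of a binomial power.


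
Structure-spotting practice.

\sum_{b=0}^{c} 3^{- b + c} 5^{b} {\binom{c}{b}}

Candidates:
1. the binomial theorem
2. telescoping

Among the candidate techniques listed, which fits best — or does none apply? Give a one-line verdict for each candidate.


Technique: the binomial theorem — {\binom{c}{b}} weighting matched powers of 5 and 3 is the expanded form of (5 + 3)^c — fold it back up.
- the binomial theorem: yes — fits the structure here.
- telescoping — computed from the summand as displayed, the partial sums build up without the pairwise collapse telescoping exploits.


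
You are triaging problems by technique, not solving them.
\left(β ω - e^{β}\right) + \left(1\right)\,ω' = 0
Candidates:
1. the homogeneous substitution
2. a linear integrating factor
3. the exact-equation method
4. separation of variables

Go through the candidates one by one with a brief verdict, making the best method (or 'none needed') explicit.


Diagnosis: a linear integrating factor — ω appears only to the first power with coefficient β — the classic integrating-factor setup.
- the homogeneous substitution — the ratio of the variables does not determine the slope.
- a linear integrating factor: applicable, and directly so.
- the exact-equation method: the mixed-partials test fails on this split — it is not an exact differential as presented.
- separation of variables — the two dependences do not factor apart.


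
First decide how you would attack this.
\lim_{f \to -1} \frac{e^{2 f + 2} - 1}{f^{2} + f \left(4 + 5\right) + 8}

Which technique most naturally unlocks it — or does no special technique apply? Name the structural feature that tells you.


Method: l'Hôpital's rule (0/0) — both numerator and denominator vanish at -1: the genuine 0/0 indeterminate that l'Hôpital exists for. A local series expansion at the point resolves it as well; the rule is the packaged version of that step.


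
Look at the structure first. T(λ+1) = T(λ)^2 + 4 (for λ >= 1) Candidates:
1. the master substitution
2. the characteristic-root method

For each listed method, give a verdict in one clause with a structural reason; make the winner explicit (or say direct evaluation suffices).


Best approach: no special technique — a nonlinear dependence on earlier terms breaks linearity, and with it every superposition-based closed form.
- the master substitution — there is no divide-the-index recursive argument.
- the characteristic-root method — the recursion is nonlinear in the sequence values, so no linear-modes ansatz applies.


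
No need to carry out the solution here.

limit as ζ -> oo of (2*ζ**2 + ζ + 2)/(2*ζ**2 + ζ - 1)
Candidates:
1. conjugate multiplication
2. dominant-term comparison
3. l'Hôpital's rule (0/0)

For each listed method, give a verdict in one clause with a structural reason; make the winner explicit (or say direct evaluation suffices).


Best approach: dominant-term comparison — as ζ grows, only the highest-degree terms matter — compare leading terms and read the limit off.
- conjugate multiplication — the conjugate move applies to radical differences, which this is not.
- dominant-term comparison: yes — fits the structure here.
- l'Hôpital's rule (0/0) — as a single quotient the expression runs to ∞/∞ at the limit point — an at-infinity form of the rule would apply, though the leading-growth comparison is the direct reading.


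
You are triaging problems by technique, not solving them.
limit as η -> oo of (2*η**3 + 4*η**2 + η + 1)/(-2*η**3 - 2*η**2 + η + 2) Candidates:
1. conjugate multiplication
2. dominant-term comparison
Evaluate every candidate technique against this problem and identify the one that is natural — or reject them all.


Best approach: dominant-term comparison — divide by the highest power of η present: lower-order terms vanish and the dominant ratio remains.
- conjugate multiplication: the conjugate move applies to radical differences, which this is not.
- dominant-term comparison: applies; the problem has the shape this method handles.


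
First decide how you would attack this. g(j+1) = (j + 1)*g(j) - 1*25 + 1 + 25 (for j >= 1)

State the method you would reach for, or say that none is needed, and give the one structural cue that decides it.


Best approach: a summation factor — one-term recursion with variable weight j + 1 is solved by product normalization, not by root-finding.


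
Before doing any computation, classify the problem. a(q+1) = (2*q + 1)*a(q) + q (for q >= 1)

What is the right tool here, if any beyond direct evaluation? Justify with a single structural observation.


Best approach: a summation factor — with the index-dependent coefficient 2*q + 1, dividing by the cumulative product turns the left side into a pure difference.


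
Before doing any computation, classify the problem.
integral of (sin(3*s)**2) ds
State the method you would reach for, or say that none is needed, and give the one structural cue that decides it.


Best approach: a trigonometric identity — apply power reduction to sin(3*s)**2; each application halves the trigonometric degree.


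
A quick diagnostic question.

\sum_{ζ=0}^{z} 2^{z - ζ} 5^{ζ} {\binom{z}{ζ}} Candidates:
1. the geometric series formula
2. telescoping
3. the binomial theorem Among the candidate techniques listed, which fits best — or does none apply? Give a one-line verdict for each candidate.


Verdict: the binomial theorem — binomial coefficients against complementary powers of 5 and 2: recognize the binomial expansion and resum.
- the geometric series formula — the term-to-term ratio drifts with the index — the one thing the geometric formula cannot absorb.
- telescoping: computed from the summand as displayed, the partial sums build up without the pairwise collapse telescoping exploits.
- the binomial theorem — yes — fits the structure here.


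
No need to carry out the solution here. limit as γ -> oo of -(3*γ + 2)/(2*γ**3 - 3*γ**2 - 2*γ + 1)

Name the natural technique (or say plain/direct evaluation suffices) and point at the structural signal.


Technique: dominant-term comparison — at large γ only the top-degree terms survive; compare the leading terms and the limit falls out. l'Hôpital's at-infinity variant applies to the expression viewed as a single quotient; the leading-term comparison is the direct route.


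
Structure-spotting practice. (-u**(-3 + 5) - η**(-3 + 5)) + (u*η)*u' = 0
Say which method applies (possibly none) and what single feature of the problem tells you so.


Diagnosis: the homogeneous substitution — scaling η and u together leaves the slope fixed — it depends only on u/η, so substitute the ratio. A Bernoulli substitution is a fair alternative on this equation directly; the homogeneous reading takes it as given.


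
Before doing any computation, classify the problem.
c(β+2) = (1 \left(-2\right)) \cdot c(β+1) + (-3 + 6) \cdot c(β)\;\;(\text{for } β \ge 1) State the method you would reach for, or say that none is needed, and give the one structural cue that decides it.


Technique: the characteristic-root method — no index-dependence in the weights and nothing inhomogeneous: classic characteristic-equation setup.


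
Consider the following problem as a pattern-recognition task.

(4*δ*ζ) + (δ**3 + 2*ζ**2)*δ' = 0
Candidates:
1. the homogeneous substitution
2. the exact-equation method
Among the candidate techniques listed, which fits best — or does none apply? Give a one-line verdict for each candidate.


Method: the exact-equation method — checking ∂/∂δ of 4*δ*ζ against ∂/∂ζ of δ**3 + 2*ζ**2: they match — the equation is exact as it stands.
- the homogeneous substitution: the ratio of the variables does not determine the slope.
- the exact-equation method: applicable, and directly so.


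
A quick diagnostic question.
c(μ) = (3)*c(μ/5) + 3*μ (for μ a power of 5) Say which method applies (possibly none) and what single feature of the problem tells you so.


Diagnosis: the master substitution — index division is the fingerprint: μ/5 in the recursive call means substitute μ = 5^m.


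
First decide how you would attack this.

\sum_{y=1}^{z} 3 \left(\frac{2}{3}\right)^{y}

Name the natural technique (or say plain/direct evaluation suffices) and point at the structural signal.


Verdict: the geometric series formula — term-over-term division gives \frac{2}{3} every time — index-free ratio, geometric sum formula applies.


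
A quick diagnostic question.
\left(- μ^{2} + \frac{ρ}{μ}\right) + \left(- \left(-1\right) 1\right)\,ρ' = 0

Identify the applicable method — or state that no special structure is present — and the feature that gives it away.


Best approach: a linear integrating factor — linear in the unknown with genuine forcing: multiply through by the exponential of the integrated coefficient and the left side closes into one derivative.


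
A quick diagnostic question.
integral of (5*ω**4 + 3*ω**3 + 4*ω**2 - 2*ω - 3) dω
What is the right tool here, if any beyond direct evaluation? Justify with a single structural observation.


Technique: no special technique — nothing composite, nothing rational, nothing trigonometric — each constant-multiple power of ω integrates by the power rule alone.


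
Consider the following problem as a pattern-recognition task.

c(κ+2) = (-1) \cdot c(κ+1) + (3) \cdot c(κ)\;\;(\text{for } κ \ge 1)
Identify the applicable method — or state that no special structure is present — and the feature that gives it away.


Method: the characteristic-root method — linear, homogeneous, constant coefficients: solutions of the form r^κ exist — find the roots of the characteristic polynomial.


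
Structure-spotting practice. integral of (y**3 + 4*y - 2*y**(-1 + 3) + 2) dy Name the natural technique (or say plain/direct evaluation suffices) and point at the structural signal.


Best approach: no special technique — nothing composite, nothing rational, nothing trigonometric — each constant-multiple power of y integrates by the power rule alone.


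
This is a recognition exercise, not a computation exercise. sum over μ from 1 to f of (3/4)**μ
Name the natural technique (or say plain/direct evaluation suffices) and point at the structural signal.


Diagnosis: the geometric series formula — term-over-term division gives 3/4 every time — index-free ratio, geometric sum formula applies.


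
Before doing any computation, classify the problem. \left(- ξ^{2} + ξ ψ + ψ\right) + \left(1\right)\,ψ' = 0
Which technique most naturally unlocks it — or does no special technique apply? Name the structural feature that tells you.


Diagnosis: a linear integrating factor — the unknown enters only to the first power against a nonzero forcing term — the integrating-factor template applies directly.


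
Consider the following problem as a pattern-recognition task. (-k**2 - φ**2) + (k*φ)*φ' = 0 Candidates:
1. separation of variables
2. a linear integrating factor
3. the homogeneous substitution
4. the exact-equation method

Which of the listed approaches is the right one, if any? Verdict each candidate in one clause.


Diagnosis: the homogeneous substitution — the slope is degree-zero homogeneous: the ratio substitution v = φ/k collapses it. This doubles as a Bernoulli equation in the unknown as written; the homogeneous route needs no setup at all.
- separation of variables — the two dependences are entangled, not a clean product of one-variable pieces.
- a linear integrating factor — the unknown enters nonlinearly (through a power, a denominator, or a transcendental function), which the linear integrating-factor recipe cannot absorb as-is — any repair would come from a preliminary substitution, not the factor.
- the homogeneous substitution: yes, a natural case for it.
- the exact-equation method — no potential function has this form as its differential, as written.


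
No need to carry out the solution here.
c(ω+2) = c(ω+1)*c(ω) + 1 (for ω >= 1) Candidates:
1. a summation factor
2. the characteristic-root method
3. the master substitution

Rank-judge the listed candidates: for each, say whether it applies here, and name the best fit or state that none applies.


Verdict: no special technique — the unknown enters the rule nonlinearly, not as a weighted sum — no linear method is even well-posed.
- a summation factor — the recursion is nonlinear — outside the first-order linear family a summation factor addresses.
- the characteristic-root method — the recursion is nonlinear in the sequence values, so no linear-modes ansatz applies.
- the master substitution: the recursion shifts the index rather than dividing it.


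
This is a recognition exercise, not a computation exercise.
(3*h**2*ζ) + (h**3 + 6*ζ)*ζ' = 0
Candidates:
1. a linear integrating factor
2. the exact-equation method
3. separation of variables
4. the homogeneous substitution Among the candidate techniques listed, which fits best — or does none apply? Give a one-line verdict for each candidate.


Diagnosis: the exact-equation method — the cross partial derivatives of 3*h**2*ζ and h**3 + 6*ζ agree, so the left side is the total differential of one potential in h and ζ.
- a linear integrating factor — a nonlinear term in the unknown puts this outside the integrating-factor template.
- the exact-equation method: applies; the problem has the shape this method handles.
- separation of variables — the two dependences do not factor apart.
- the homogeneous substitution: the slope changes under joint rescaling, failing the degree-zero test.


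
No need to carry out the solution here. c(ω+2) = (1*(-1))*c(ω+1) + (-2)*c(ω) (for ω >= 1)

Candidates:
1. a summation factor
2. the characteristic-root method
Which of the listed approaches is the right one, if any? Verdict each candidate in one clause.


Verdict: the characteristic-root method — try a geometric ansatz r^ω: constant coefficients turn the recurrence into one polynomial equation in r.
- a summation factor: the recurrence reaches back more than one step, outside the first-order family a summation factor normalizes.
- the characteristic-root method — a fit — the right tool for this form.


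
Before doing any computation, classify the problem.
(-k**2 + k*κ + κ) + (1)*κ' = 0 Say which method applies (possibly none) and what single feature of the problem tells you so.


Method: a linear integrating factor — linear in the unknown with genuine forcing: multiply through by the exponential of the integrated coefficient and the left side closes into one derivative.


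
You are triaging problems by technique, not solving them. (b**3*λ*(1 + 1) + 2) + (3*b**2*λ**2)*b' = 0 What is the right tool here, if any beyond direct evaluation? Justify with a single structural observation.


Technique: the exact-equation method — equality of cross partials is the green light — assemble the potential function term by term.


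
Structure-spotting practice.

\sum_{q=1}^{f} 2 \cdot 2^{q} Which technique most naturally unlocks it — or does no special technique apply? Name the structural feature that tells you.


Method: the geometric series formula — consecutive terms stand in a fixed index-free ratio — the geometric sum formula closes it.


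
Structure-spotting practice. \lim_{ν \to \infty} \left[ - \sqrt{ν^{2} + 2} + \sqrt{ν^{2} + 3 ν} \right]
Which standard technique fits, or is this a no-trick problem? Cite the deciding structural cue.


Verdict: conjugate multiplication — the difference \sqrt{ν^{2} + 3 ν} - \sqrt{ν^{2} + 2} is an ∞ − ∞ stalemate; its conjugate partner breaks the tie.


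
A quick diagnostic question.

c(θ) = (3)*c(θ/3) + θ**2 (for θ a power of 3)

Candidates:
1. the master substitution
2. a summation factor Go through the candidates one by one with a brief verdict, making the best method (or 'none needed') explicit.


Verdict: the master substitution — divide-the-index recursion (θ/3 inside the call) straightens out once the index is rewritten as 3^m.
- the master substitution — yes — fits the structure here.
- a summation factor: a divided-index call is outside the fixed-shift first-order family a summation factor normalizes.


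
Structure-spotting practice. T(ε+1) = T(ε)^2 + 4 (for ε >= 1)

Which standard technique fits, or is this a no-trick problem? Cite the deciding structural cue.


Diagnosis: no special technique — the recurrence is nonlinear in the sequence values; study it directly, no linear machinery applies.


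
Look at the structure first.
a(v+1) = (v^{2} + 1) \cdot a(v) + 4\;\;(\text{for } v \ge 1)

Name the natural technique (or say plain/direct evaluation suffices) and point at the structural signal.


Technique: a summation factor — first-order, linear, moving coefficient v^{2} + 1: the discrete analogue of an integrating factor handles it.


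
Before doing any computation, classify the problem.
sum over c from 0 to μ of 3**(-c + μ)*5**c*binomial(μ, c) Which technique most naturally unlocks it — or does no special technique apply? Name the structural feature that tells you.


Best approach: the binomial theorem — binomial coefficients against complementary powers of 5 and 3: recognize the binomial expansion and resum.


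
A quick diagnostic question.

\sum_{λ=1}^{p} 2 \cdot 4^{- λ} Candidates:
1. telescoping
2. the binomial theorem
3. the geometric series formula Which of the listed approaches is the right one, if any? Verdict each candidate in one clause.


Best approach: the geometric series formula — consecutive terms stand in a fixed index-free ratio — the geometric sum formula closes it.
- telescoping — as presented, consecutive terms share no shifted copy to cancel against — no rewrite is on display to change that.
- the binomial theorem: no binomial coefficients pair up with complementary powers here.
- the geometric series formula: applicable, and directly so.


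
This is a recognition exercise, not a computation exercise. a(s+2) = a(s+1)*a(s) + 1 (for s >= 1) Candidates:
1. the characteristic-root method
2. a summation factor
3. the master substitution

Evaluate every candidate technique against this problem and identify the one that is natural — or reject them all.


Best approach: no special technique — the update rule curves (it is not linear in the unknown sequence), so no superposition-based closed form attaches — iterate or study it directly.
- the characteristic-root method: the recursion is nonlinear in the sequence values, so no linear-modes ansatz applies.
- a summation factor — the recursion is nonlinear — outside the first-order linear family a summation factor addresses.
- the master substitution: this is shift-type recursion, outside the divide-and-conquer template.


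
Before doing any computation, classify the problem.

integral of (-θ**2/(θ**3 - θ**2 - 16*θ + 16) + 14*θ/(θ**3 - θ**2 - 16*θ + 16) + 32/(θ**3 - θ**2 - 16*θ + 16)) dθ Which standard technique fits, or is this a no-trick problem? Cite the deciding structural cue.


Method: partial fractions — the bottom, θ**3 - θ**2 - 16*θ + 16, comes apart into simple factors, and a proper rational function over split factors decomposes.


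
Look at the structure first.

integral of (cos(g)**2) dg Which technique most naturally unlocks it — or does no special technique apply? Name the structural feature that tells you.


Technique: a trigonometric identity — cos(g)**2 is the textbook power-reduction case — identities first, antiderivatives second.


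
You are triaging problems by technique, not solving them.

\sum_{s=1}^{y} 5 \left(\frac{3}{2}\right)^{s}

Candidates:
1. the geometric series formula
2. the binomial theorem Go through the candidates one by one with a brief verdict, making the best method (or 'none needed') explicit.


Best approach: the geometric series formula — check a ratio of consecutive terms: it is \frac{3}{2}, independent of the index, so the geometric formula closes the sum.
- the geometric series formula: a fit — the right tool for this form.
- the binomial theorem: no binomial coefficients pair with matched powers.


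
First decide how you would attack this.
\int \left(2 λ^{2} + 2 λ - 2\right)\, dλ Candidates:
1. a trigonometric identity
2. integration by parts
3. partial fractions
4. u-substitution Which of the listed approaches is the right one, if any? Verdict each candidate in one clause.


Method: no special technique — every term is a constant multiple of a power of λ; term-wise power-rule integration needs no preliminary transformation.
- a trigonometric identity: with no trigonometric functions present, identity rewriting has no target.
- integration by parts — parts would only shuffle a directly integrable integrand.
- partial fractions: there is no rational-function structure to decompose.
- u-substitution — any workable substitution here is cosmetic — the integrand is already in directly integrable form.


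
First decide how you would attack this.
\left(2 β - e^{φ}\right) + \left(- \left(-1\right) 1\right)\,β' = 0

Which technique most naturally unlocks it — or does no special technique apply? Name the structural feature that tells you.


Verdict: a linear integrating factor — β enters only linearly with coefficient 2; multiply by exp of the integral of 2 and the left side becomes one derivative.


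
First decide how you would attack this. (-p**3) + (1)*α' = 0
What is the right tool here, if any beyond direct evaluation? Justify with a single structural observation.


Best approach: no special technique — solved for the derivative, no α appears — this is antidifferentiation in p wearing ODE clothing.


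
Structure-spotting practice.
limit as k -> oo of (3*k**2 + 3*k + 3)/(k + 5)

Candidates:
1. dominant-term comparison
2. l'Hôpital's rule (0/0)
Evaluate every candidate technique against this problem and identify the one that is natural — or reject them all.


Method: dominant-term comparison — divide through by the highest power of k; every lower-order term dies and the dominant terms decide the limit.
- dominant-term comparison — a fit — the right tool for this form.
- l'Hôpital's rule (0/0): no 0/0 form appears: written as one quotient, top and bottom both grow without bound, and the ratio is decided by their leading terms.


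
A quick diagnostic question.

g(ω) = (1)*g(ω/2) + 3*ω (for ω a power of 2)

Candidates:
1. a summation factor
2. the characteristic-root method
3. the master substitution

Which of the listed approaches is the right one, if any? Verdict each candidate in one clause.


Verdict: the master substitution — the argument ω/2 divides the index by 2; the standard ω = 2^m substitution converts it to a constant-shift recurrence.
- a summation factor: the recursion divides its index rather than shifting it — there is no previous-term chain for a summation factor to telescope.
- the characteristic-root method: a divided-index call is not the fixed-shift linear shape that characteristic roots solve.
- the master substitution: applicable, and directly so.


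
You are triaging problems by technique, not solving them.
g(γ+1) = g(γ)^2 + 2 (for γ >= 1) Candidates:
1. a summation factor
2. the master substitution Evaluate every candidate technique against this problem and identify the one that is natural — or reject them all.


Technique: no special technique — the map from one term to the next is curved, not linear, so linear closed-form machinery does not attach.
- a summation factor — the recursion is nonlinear — outside the first-order linear family a summation factor addresses.
- the master substitution: there is no divide-the-index recursive argument.


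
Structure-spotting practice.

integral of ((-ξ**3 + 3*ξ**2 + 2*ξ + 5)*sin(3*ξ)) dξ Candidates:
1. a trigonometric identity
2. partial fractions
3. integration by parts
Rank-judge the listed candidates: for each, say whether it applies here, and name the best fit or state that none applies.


Best approach: integration by parts — a polynomial -ξ**3 + 3*ξ**2 + 2*ξ + 5 against the kernel sin(3*ξ) is the signature bounded-ladder case for integration by parts.
- a trigonometric identity — no even trigonometric power and no product of distinct frequencies to rewrite.
- partial fractions — there is no rational-function structure to decompose.
- integration by parts: yes — fits the structure here.


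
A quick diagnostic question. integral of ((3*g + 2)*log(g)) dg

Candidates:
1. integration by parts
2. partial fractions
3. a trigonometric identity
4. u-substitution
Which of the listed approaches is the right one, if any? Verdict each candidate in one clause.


Method: integration by parts — log(g) is the classic u in parts — its derivative is a plain reciprocal while 3*g + 2 absorbs the dv role.
- integration by parts — yes, a natural case for it.
- partial fractions: there is no rational-function structure to decompose.
- a trigonometric identity: with no trigonometric functions present, identity rewriting has no target.
- u-substitution: no subexpression of the integrand pairs with its own derivative as a factor — individual terms may offer their own substitutions, but any change of variable covering the whole integral would have to be constructed from outside the expression.
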